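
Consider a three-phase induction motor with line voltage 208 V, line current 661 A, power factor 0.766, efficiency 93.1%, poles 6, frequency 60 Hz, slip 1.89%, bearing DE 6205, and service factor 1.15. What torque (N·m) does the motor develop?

1380 N·m

P_in = √3·V·I·cosφ = 1.732 × 208 × 661 × 0.766 = 182407 W
P_out = η·P_in = 0.931 × 182407 = 169821 W
n_s = 120×60/6 = 1200 rpm; n = 1200×(1−0.0189) = 1177 rpm
ω = 2π×1177/60 = 123.3 rad/s
τ = P_out/ω = 169821/123.3 = 1380 N·m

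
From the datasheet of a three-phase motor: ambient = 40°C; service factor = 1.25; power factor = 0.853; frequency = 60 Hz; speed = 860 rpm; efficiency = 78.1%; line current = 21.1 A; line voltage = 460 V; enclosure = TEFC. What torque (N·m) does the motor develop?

P_in = √3·V·I·cosφ = 1.732 × 460 × 21.1 × 0.853 = 14340 W
P_out = η·P_in = 0.781 × 14340 = 11200 W
n = 860 rpm
ω = 2π×860/60 = 90.06 rad/s
τ = P_out/ω = 11200/90.06 = 124 N·m

124 N·m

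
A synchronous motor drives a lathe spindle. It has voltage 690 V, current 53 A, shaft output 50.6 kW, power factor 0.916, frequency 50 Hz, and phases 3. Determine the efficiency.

87.2 %

P_out = 50.6 kW = 50600 W
P_in = √3·V_L·I_L·cosφ = 1.732 × 690 × 53 × 0.916 = 58019 W
η = P_out / P_in = 50600 / 58019 = 0.872 = 87.2%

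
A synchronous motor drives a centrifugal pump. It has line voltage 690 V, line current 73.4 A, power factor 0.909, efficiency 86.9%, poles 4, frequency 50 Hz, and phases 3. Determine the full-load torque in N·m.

441 N·m

P_in = √3·V·I·cosφ = 1.732 × 690 × 73.4 × 0.909 = 79736 W
P_out = η·P_in = 0.869 × 79736 = 69291 W
n = n_s = 120×50/4 = 1500 rpm (synchronous)
ω = 2π×1500/60 = 157.1 rad/s
τ = P_out/ω = 69291/157.1 = 441 N·m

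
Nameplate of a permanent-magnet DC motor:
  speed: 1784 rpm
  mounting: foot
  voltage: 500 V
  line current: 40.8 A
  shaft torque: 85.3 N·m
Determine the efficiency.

ω = 2π × 1784/60 = 186.8 rad/s; P_out = τω = 85.3 × 186.8 = 15934 W
P_in = V·I = 500 × 40.8 = 20400 W
η = P_out / P_in = 15934 / 20400 = 0.781 = 78.1%

78.1 %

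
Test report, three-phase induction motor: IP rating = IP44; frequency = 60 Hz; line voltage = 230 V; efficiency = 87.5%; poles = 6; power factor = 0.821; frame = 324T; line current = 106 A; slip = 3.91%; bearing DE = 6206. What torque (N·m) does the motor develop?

251 N·m

P_in = √3·V·I·cosφ = 1.732 × 230 × 106 × 0.821 = 34668 W
P_out = η·P_in = 0.875 × 34668 = 30335 W
n_s = 120×60/6 = 1200 rpm; n = 1200×(1−0.0391) = 1153 rpm
ω = 2π×1153/60 = 120.7 rad/s
τ = P_out/ω = 30335/120.7 = 251 N·m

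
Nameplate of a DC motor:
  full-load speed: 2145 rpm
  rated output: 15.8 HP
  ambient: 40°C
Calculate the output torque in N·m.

52.5 N·m

P_out = 15.8 × 746 = 11787 W
ω = 2π × 2145/60 = 224.6 rad/s
τ = P_out/ω = 11787/224.6 = 52.5 N·m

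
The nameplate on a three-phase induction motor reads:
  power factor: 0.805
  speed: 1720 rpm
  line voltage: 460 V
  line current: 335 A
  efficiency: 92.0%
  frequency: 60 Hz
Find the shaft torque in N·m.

1100 N·m

P_in = √3·V·I·cosφ = 1.732 × 460 × 335 × 0.805 = 214855 W
P_out = η·P_in = 0.92 × 214855 = 197667 W
n = 1720 rpm
ω = 2π×1720/60 = 180.1 rad/s
τ = P_out/ω = 197667/180.1 = 1100 N·m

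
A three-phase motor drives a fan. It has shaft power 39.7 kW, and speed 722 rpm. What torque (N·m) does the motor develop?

ω = 2π × 722/60 = 75.61 rad/s
τ = P/ω = 39700/75.61 = 525 N·m

525 N·m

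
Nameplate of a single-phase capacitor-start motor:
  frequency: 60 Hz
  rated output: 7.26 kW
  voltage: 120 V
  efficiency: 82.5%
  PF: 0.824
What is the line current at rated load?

89 A

P_out = 7.26 kW = 7260 W
P_in = P_out / η = 7260 / 0.825 = 8800 W
I = P_in / (V·cosφ) = 8800 / (120 × 0.824) = 89 A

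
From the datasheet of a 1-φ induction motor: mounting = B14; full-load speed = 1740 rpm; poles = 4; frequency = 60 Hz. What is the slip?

3.33 %

n_s = 120f/p = 120×60/4 = 1800 rpm
s = (n_s − n)/n_s = (1800 − 1740)/1800 = 0.0333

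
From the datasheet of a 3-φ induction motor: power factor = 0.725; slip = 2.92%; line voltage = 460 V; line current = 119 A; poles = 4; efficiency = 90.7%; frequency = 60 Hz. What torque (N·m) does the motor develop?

P_in = √3·V·I·cosφ = 1.732 × 460 × 119 × 0.725 = 68737 W
P_out = η·P_in = 0.907 × 68737 = 62344 W
n_s = 120×60/4 = 1800 rpm; n = 1800×(1−0.0292) = 1747 rpm
ω = 2π×1747/60 = 182.9 rad/s
τ = P_out/ω = 62344/182.9 = 341 N·m

341 N·m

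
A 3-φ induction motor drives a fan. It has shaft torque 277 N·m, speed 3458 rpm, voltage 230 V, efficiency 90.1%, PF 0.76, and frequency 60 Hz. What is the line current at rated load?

ω = 2π×3458/60 = 362.1 rad/s; P_out = τω = 277 × 362.1 = 100302 W
P_in = P_out / η = 100302 / 0.901 = 111323 W
I_L = P_in / (√3·V_L·cosφ) = 111323 / (1.732 × 230 × 0.76) = 368 A

368 A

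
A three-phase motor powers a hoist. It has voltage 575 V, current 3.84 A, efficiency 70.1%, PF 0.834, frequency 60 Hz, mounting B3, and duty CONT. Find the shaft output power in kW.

2.24 kW

P_in = √3·V·I·cosφ = 1.732 × 575 × 3.84 × 0.834 = 3189 W
P_out = η·P_in = 0.701 × 3189 = 2235 W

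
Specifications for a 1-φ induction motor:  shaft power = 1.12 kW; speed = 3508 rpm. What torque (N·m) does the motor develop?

ω = 2π × 3508/60 = 367.4 rad/s
τ = P/ω = 1120/367.4 = 3.05 N·m

3.05 N·m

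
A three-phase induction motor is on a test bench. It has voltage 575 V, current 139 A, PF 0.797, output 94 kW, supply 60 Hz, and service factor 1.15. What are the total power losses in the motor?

16300 W

P_in = √3·V·I·cosφ = 1.732×575×139×0.797 = 110329 W
P_out = 94000 W
Losses = P_in − P_out = 110329 − 94000 = 16329 W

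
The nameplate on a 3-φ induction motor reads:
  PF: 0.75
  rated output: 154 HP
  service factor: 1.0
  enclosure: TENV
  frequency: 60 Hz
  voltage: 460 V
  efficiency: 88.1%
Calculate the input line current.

218 A

P_out = 154 × 746 = 114884 W
P_in = P_out / η = 114884 / 0.881 = 130402 W
I_L = P_in / (√3·V_L·cosφ) = 130402 / (1.732 × 460 × 0.75) = 218 A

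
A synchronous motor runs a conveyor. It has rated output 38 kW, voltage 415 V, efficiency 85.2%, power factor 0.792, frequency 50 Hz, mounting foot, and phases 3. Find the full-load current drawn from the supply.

78.3 A

P_out = 38 kW = 38000 W
P_in = P_out / η = 38000 / 0.852 = 44601 W
I_L = P_in / (√3·V_L·cosφ) = 44601 / (1.732 × 415 × 0.792) = 78.3 A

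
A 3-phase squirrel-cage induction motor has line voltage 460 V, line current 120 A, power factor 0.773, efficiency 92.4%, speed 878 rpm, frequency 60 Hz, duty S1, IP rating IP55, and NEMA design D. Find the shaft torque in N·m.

P_in = √3·V·I·cosφ = 1.732 × 460 × 120 × 0.773 = 73904 W
P_out = η·P_in = 0.924 × 73904 = 68287 W
n = 878 rpm
ω = 2π×878/60 = 91.94 rad/s
τ = P_out/ω = 68287/91.94 = 743 N·m

743 N·m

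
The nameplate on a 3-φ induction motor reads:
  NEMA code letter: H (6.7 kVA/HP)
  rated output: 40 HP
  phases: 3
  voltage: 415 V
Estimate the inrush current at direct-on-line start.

S_LR = 6.7 × 40 = 268 kVA
I_LR = S_LR/(√3·V_L) = 268000/(1.732×415) = 373 A

373 A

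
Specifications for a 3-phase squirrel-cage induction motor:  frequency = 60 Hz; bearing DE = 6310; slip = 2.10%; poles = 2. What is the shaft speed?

3524 rpm

n_s = 120f/p = 120×60/2 = 3600 rpm
n = n_s(1 − s) = 3600 × (1 − 0.021) = 3524 rpm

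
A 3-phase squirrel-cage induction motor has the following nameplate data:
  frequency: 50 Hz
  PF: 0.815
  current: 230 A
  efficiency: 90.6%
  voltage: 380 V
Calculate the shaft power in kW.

112 kW

P_in = √3·V·I·cosφ = 1.732 × 380 × 230 × 0.815 = 123372 W
P_out = η·P_in = 0.906 × 123372 = 111775 W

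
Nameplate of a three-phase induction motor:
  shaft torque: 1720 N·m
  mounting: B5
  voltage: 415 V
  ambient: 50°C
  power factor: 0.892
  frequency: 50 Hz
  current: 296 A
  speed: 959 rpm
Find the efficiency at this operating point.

ω = 2π × 959/60 = 100.4 rad/s; P_out = τω = 1720 × 100.4 = 172688 W
P_in = √3·V_L·I_L·cosφ = 1.732 × 415 × 296 × 0.892 = 189781 W
η = P_out / P_in = 172688 / 189781 = 0.910 = 91.0%

91.0 %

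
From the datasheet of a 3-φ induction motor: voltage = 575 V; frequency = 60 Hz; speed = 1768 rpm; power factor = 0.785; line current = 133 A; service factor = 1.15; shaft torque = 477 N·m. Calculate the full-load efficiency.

84.9 %

ω = 2π × 1768/60 = 185.1 rad/s; P_out = τω = 477 × 185.1 = 88293 W
P_in = √3·V_L·I_L·cosφ = 1.732 × 575 × 133 × 0.785 = 103977 W
η = P_out / P_in = 88293 / 103977 = 0.849 = 84.9%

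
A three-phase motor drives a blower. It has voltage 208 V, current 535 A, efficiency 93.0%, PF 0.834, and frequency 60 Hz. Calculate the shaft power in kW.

149 kW

P_in = √3·V·I·cosφ = 1.732 × 208 × 535 × 0.834 = 160743 W
P_out = η·P_in = 0.93 × 160743 = 149491 W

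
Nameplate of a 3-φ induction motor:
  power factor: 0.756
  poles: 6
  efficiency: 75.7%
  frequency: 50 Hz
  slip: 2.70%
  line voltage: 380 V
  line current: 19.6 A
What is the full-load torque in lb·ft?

53.4 lb·ft

P_in = √3·V·I·cosφ = 1.732 × 380 × 19.6 × 0.756 = 9752 W
P_out = η·P_in = 0.757 × 9752 = 7382 W
n_s = 120×50/6 = 1000 rpm; n = 1000×(1−0.027) = 973 rpm
ω = 2π×973/60 = 101.9 rad/s
τ = P_out/ω = 7382/101.9 = 72.44 N·m
In lb·ft: 72.44/1.356 = 53.4 lb·ft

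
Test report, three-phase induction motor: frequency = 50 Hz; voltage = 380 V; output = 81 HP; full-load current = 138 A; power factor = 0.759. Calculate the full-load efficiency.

87.7 %

P_out = 81 × 746 = 60426 W
P_in = √3·V_L·I_L·cosφ = 1.732 × 380 × 138 × 0.759 = 68937 W
η = P_out / P_in = 60426 / 68937 = 0.877 = 87.7%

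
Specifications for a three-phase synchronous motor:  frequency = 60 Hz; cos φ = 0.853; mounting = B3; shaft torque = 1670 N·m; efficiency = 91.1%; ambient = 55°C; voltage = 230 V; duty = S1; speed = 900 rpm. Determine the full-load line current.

ω = 2π×900/60 = 94.25 rad/s; P_out = τω = 1670 × 94.25 = 157398 W
P_in = P_out / η = 157398 / 0.911 = 172775 W
I_L = P_in / (√3·V_L·cosφ) = 172775 / (1.732 × 230 × 0.853) = 508 A

508 A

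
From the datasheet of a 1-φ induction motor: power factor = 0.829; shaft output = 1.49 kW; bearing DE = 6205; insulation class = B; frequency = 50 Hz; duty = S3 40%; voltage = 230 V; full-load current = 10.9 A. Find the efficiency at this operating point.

71.7 %

P_out = 1.49 kW = 1490 W
P_in = V·I·cosφ = 230 × 10.9 × 0.829 = 2078 W
η = P_out / P_in = 1490 / 2078 = 0.717 = 71.7%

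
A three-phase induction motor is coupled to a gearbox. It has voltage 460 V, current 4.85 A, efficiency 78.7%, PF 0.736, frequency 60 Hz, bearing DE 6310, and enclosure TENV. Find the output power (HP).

3 HP

P_in = √3·V·I·cosφ = 1.732 × 460 × 4.85 × 0.736 = 2844 W
P_out = η·P_in = 0.787 × 2844 = 2238 W
= 2238/746 = 3 HP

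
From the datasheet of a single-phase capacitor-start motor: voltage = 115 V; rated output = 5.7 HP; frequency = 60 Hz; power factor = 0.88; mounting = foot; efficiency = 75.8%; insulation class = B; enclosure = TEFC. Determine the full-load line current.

P_out = 5.7 × 746 = 4252 W
P_in = P_out / η = 4252 / 0.758 = 5609 W
I = P_in / (V·cosφ) = 5609 / (115 × 0.88) = 55.4 A

55.4 A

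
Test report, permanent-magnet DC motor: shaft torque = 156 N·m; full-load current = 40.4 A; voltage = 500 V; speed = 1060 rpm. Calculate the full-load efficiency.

ω = 2π × 1060/60 = 111 rad/s; P_out = τω = 156 × 111 = 17316 W
P_in = V·I = 500 × 40.4 = 20200 W
η = P_out / P_in = 17316 / 20200 = 0.857 = 85.7%

85.7 %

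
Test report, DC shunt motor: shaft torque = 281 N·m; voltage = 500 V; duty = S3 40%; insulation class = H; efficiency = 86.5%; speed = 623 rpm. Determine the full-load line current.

42.4 A

ω = 2π×623/60 = 65.24 rad/s; P_out = τω = 281 × 65.24 = 18332 W
P_in = P_out / η = 18332 / 0.865 = 21193 W
I = P_in / V = 21193 / 500 = 42.4 A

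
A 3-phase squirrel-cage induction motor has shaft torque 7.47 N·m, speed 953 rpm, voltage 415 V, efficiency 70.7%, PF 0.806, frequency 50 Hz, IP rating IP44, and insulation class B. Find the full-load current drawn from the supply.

1.82 A

ω = 2π×953/60 = 99.8 rad/s; P_out = τω = 7.47 × 99.8 = 746 W
P_in = P_out / η = 746 / 0.707 = 1055 W
I_L = P_in / (√3·V_L·cosφ) = 1055 / (1.732 × 415 × 0.806) = 1.82 A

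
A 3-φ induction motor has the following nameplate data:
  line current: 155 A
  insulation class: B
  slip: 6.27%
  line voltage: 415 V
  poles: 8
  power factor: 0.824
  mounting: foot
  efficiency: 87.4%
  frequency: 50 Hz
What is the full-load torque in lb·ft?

P_in = √3·V·I·cosφ = 1.732 × 415 × 155 × 0.824 = 91803 W
P_out = η·P_in = 0.874 × 91803 = 80236 W
n_s = 120×50/8 = 750 rpm; n = 750×(1−0.0627) = 703 rpm
ω = 2π×703/60 = 73.62 rad/s
τ = P_out/ω = 80236/73.62 = 1090 N·m
In lb·ft: 1090/1.356 = 804 lb·ft

804 lb·ft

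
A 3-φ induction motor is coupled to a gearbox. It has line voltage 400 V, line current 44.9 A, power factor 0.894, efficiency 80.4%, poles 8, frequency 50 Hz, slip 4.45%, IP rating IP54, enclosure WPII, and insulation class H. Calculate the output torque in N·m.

298 N·m

P_in = √3·V·I·cosφ = 1.732 × 400 × 44.9 × 0.894 = 27809 W
P_out = η·P_in = 0.804 × 27809 = 22358 W
n_s = 120×50/8 = 750 rpm; n = 750×(1−0.0445) = 717 rpm
ω = 2π×717/60 = 75.08 rad/s
τ = P_out/ω = 22358/75.08 = 298 N·m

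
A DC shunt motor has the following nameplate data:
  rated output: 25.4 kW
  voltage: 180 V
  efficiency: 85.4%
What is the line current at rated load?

P_out = 25.4 kW = 25400 W
P_in = P_out / η = 25400 / 0.854 = 29742 W
I = P_in / V = 29742 / 180 = 165 A

165 A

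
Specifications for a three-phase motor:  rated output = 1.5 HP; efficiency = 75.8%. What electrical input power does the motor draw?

1.48 kW

P_out = 1.5 × 746 = 1119 W
P_in = P_out/η = 1119/0.758 = 1476 W = 1.48 kW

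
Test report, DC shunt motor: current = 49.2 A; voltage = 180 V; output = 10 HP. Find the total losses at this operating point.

1400 W

P_in = V·I = 180×49.2 = 8856 W
P_out = 10×746 = 7460 W
Losses = P_in − P_out = 8856 − 7460 = 1396 W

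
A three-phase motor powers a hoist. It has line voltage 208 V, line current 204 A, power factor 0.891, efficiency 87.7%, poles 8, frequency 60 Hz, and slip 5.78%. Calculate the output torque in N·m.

P_in = √3·V·I·cosφ = 1.732 × 208 × 204 × 0.891 = 65482 W
P_out = η·P_in = 0.877 × 65482 = 57428 W
n_s = 120×60/8 = 900 rpm; n = 900×(1−0.0578) = 848 rpm
ω = 2π×848/60 = 88.8 rad/s
τ = P_out/ω = 57428/88.8 = 647 N·m

647 N·m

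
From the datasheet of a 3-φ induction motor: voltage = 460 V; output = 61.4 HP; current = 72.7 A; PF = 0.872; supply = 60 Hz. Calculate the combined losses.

4.7 kW

P_in = √3·V·I·cosφ = 1.732×460×72.7×0.872 = 50508 W
P_out = 61.4×746 = 45804 W
Losses = P_in − P_out = 50508 − 45804 = 4704 W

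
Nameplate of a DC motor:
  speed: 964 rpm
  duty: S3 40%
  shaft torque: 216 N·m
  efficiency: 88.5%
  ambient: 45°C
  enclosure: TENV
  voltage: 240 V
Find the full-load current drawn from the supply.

ω = 2π×964/60 = 100.9 rad/s; P_out = τω = 216 × 100.9 = 21794 W
P_in = P_out / η = 21794 / 0.885 = 24626 W
I = P_in / V = 24626 / 240 = 103 A

103 A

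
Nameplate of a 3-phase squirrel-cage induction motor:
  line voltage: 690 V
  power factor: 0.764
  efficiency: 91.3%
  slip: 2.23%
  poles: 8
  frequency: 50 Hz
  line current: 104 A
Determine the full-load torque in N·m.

1130 N·m

P_in = √3·V·I·cosφ = 1.732 × 690 × 104 × 0.764 = 94956 W
P_out = η·P_in = 0.913 × 94956 = 86695 W
n_s = 120×50/8 = 750 rpm; n = 750×(1−0.0223) = 733 rpm
ω = 2π×733/60 = 76.76 rad/s
τ = P_out/ω = 86695/76.76 = 1130 N·m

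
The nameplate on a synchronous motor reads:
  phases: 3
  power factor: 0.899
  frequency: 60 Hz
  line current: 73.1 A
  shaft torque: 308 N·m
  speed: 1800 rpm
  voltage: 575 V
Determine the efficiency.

88.7 %

ω = 2π × 1800/60 = 188.5 rad/s; P_out = τω = 308 × 188.5 = 58058 W
P_in = √3·V_L·I_L·cosφ = 1.732 × 575 × 73.1 × 0.899 = 65447 W
η = P_out / P_in = 58058 / 65447 = 0.887 = 88.7%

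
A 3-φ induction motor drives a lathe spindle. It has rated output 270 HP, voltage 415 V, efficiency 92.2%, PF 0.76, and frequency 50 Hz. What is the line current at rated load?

400 A

P_out = 270 × 746 = 201420 W
P_in = P_out / η = 201420 / 0.922 = 218460 W
I_L = P_in / (√3·V_L·cosφ) = 218460 / (1.732 × 415 × 0.76) = 400 A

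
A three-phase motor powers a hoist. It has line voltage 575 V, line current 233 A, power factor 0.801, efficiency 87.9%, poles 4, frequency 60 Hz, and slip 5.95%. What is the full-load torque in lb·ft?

P_in = √3·V·I·cosφ = 1.732 × 575 × 233 × 0.801 = 185868 W
P_out = η·P_in = 0.879 × 185868 = 163378 W
n_s = 120×60/4 = 1800 rpm; n = 1800×(1−0.0595) = 1693 rpm
ω = 2π×1693/60 = 177.3 rad/s
τ = P_out/ω = 163378/177.3 = 921.5 N·m
In lb·ft: 921.5/1.356 = 680 lb·ft

680 lb·ft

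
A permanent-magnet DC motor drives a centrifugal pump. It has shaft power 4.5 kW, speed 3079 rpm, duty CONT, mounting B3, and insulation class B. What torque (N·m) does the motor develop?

ω = 2π × 3079/60 = 322.4 rad/s
τ = P/ω = 4500/322.4 = 14 N·m

14 N·m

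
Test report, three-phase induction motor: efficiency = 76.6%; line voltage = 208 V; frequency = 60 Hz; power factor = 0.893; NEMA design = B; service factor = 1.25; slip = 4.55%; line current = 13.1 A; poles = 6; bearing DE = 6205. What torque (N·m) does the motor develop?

26.9 N·m

P_in = √3·V·I·cosφ = 1.732 × 208 × 13.1 × 0.893 = 4214 W
P_out = η·P_in = 0.766 × 4214 = 3228 W
n_s = 120×60/6 = 1200 rpm; n = 1200×(1−0.0455) = 1145 rpm
ω = 2π×1145/60 = 119.9 rad/s
τ = P_out/ω = 3228/119.9 = 26.9 N·m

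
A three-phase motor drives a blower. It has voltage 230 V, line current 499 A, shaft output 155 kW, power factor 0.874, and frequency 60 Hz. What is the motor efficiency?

89.2 %

P_out = 155 kW = 155000 W
P_in = √3·V_L·I_L·cosφ = 1.732 × 230 × 499 × 0.874 = 173735 W
η = P_out / P_in = 155000 / 173735 = 0.892 = 89.2%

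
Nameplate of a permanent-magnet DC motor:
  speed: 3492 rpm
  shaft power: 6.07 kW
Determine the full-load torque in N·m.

16.6 N·m

ω = 2π × 3492/60 = 365.7 rad/s
τ = P/ω = 6070/365.7 = 16.6 N·m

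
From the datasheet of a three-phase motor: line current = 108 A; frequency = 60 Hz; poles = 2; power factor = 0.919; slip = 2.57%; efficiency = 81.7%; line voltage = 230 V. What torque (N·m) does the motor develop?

P_in = √3·V·I·cosφ = 1.732 × 230 × 108 × 0.919 = 39538 W
P_out = η·P_in = 0.817 × 39538 = 32303 W
n_s = 120×60/2 = 3600 rpm; n = 3600×(1−0.0257) = 3507 rpm
ω = 2π×3507/60 = 367.3 rad/s
τ = P_out/ω = 32303/367.3 = 87.9 N·m

87.9 N·m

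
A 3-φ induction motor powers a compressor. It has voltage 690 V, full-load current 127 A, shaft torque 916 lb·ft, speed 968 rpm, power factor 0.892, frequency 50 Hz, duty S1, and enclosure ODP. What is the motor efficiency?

93.0 %

τ = 916 lb·ft × 1.356 = 1242 N·m
ω = 2π × 968/60 = 101.4 rad/s; P_out = τω = 1242 × 101.4 = 125939 W
P_in = √3·V_L·I_L·cosφ = 1.732 × 690 × 127 × 0.892 = 135383 W
η = P_out / P_in = 125939 / 135383 = 0.930 = 93.0%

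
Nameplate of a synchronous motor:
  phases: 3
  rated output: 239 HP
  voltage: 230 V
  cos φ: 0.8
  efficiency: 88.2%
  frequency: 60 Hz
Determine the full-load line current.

P_out = 239 × 746 = 178294 W
P_in = P_out / η = 178294 / 0.882 = 202147 W
I_L = P_in / (√3·V_L·cosφ) = 202147 / (1.732 × 230 × 0.8) = 634 A

634 A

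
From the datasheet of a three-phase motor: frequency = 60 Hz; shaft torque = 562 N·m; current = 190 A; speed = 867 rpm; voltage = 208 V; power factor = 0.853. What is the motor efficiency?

87.4 %

ω = 2π × 867/60 = 90.79 rad/s; P_out = τω = 562 × 90.79 = 51024 W
P_in = √3·V_L·I_L·cosφ = 1.732 × 208 × 190 × 0.853 = 58387 W
η = P_out / P_in = 51024 / 58387 = 0.874 = 87.4%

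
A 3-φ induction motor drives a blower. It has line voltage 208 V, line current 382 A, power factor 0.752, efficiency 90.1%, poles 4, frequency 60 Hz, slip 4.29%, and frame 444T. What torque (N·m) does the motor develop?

P_in = √3·V·I·cosφ = 1.732 × 208 × 382 × 0.752 = 103489 W
P_out = η·P_in = 0.901 × 103489 = 93244 W
n_s = 120×60/4 = 1800 rpm; n = 1800×(1−0.0429) = 1723 rpm
ω = 2π×1723/60 = 180.4 rad/s
τ = P_out/ω = 93244/180.4 = 517 N·m

517 N·m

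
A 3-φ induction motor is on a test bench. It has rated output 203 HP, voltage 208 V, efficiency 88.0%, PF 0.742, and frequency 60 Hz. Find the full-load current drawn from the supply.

644 A

P_out = 203 × 746 = 151438 W
P_in = P_out / η = 151438 / 0.880 = 172089 W
I_L = P_in / (√3·V_L·cosφ) = 172089 / (1.732 × 208 × 0.742) = 644 A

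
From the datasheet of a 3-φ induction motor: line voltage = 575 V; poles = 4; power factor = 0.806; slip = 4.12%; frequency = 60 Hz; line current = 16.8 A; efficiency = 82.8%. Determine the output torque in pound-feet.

P_in = √3·V·I·cosφ = 1.732 × 575 × 16.8 × 0.806 = 13485 W
P_out = η·P_in = 0.828 × 13485 = 11166 W
n_s = 120×60/4 = 1800 rpm; n = 1800×(1−0.0412) = 1726 rpm
ω = 2π×1726/60 = 180.7 rad/s
τ = P_out/ω = 11166/180.7 = 61.79 N·m
In lb·ft: 61.79/1.356 = 45.6 lb·ft

45.6 lb·ft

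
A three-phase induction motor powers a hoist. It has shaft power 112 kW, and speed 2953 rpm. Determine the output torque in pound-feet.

ω = 2π × 2953/60 = 309.2 rad/s
τ = P/ω = 112000/309.2 = 362.2 N·m
In lb·ft: 362.2/1.356 = 267 lb·ft

267 lb·ft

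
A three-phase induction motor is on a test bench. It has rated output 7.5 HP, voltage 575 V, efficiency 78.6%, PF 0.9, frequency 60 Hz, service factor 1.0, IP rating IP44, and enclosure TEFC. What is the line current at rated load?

P_out = 7.5 × 746 = 5595 W
P_in = P_out / η = 5595 / 0.786 = 7118 W
I_L = P_in / (√3·V_L·cosφ) = 7118 / (1.732 × 575 × 0.9) = 7.94 A

7.94 A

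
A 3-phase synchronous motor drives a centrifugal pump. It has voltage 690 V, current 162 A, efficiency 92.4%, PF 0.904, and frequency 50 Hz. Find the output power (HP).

P_in = √3·V·I·cosφ = 1.732 × 690 × 162 × 0.904 = 175017 W
P_out = η·P_in = 0.924 × 175017 = 161716 W
= 161716/746 = 217 HP

217 HP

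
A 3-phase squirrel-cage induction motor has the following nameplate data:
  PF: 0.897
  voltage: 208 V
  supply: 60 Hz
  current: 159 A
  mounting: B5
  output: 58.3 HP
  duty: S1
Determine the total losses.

7.89 kW

P_in = √3·V·I·cosφ = 1.732×208×159×0.897 = 51381 W
P_out = 58.3×746 = 43492 W
Losses = P_in − P_out = 51381 − 43492 = 7889 W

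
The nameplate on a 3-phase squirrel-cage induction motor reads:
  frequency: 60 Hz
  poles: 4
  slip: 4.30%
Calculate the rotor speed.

n_s = 120f/p = 120×60/4 = 1800 rpm
n = n_s(1 − s) = 1800 × (1 − 0.043) = 1723 rpm

1723 rpm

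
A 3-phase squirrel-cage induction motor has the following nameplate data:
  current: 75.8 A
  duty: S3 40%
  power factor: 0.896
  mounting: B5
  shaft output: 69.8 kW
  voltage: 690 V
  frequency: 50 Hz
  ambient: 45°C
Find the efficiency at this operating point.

P_out = 69.8 kW = 69800 W
P_in = √3·V_L·I_L·cosφ = 1.732 × 690 × 75.8 × 0.896 = 81166 W
η = P_out / P_in = 69800 / 81166 = 0.860 = 86.0%

86.0 %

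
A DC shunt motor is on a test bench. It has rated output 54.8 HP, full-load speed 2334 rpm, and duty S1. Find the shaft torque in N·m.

167 N·m

P_out = 54.8 × 746 = 40881 W
ω = 2π × 2334/60 = 244.4 rad/s
τ = P_out/ω = 40881/244.4 = 167 N·m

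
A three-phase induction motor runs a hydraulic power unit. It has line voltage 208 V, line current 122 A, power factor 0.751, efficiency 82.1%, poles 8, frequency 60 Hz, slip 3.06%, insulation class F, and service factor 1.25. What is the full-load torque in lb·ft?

219 lb·ft

P_in = √3·V·I·cosφ = 1.732 × 208 × 122 × 0.751 = 33007 W
P_out = η·P_in = 0.821 × 33007 = 27099 W
n_s = 120×60/8 = 900 rpm; n = 900×(1−0.0306) = 872 rpm
ω = 2π×872/60 = 91.32 rad/s
τ = P_out/ω = 27099/91.32 = 296.7 N·m
In lb·ft: 296.7/1.356 = 219 lb·ft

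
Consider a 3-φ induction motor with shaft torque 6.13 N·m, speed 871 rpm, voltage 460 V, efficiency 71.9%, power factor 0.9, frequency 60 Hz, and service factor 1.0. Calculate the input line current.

ω = 2π×871/60 = 91.21 rad/s; P_out = τω = 6.13 × 91.21 = 559 W
P_in = P_out / η = 559 / 0.719 = 777 W
I_L = P_in / (√3·V_L·cosφ) = 777 / (1.732 × 460 × 0.9) = 1.08 A

1.08 A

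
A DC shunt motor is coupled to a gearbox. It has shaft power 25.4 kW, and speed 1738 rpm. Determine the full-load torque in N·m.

ω = 2π × 1738/60 = 182 rad/s
τ = P/ω = 25400/182 = 140 N·m

140 N·m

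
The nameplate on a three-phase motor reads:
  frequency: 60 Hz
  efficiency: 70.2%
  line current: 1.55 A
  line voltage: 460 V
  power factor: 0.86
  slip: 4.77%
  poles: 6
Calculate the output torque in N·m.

P_in = √3·V·I·cosφ = 1.732 × 460 × 1.55 × 0.86 = 1062 W
P_out = η·P_in = 0.702 × 1062 = 746 W
n_s = 120×60/6 = 1200 rpm; n = 1200×(1−0.0477) = 1143 rpm
ω = 2π×1143/60 = 119.7 rad/s
τ = P_out/ω = 746/119.7 = 6.23 N·m

6.23 N·m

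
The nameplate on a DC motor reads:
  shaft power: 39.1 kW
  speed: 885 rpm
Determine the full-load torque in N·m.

422 N·m

ω = 2π × 885/60 = 92.68 rad/s
τ = P/ω = 39100/92.68 = 422 N·m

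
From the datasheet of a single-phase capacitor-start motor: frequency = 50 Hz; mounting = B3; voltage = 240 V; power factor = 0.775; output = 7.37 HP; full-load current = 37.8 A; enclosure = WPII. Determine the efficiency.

P_out = 7.37 × 746 = 5498 W
P_in = V·I·cosφ = 240 × 37.8 × 0.775 = 7031 W
η = P_out / P_in = 5498 / 7031 = 0.782 = 78.2%

78.2 %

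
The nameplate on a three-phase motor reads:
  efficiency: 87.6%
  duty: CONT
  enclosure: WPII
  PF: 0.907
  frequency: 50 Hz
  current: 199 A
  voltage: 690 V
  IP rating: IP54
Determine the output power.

189 kW

P_in = √3·V·I·cosφ = 1.732 × 690 × 199 × 0.907 = 215704 W
P_out = η·P_in = 0.876 × 215704 = 188957 W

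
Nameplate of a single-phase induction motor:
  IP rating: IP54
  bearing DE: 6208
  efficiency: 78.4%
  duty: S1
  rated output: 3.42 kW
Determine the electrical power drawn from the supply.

P_out = 3420 W
P_in = P_out/η = 3420/0.784 = 4362 W = 4.36 kW

4.36 kW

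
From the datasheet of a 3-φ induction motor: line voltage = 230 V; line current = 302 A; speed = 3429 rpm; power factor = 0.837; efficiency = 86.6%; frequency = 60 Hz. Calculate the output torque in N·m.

P_in = √3·V·I·cosφ = 1.732 × 230 × 302 × 0.837 = 100695 W
P_out = η·P_in = 0.866 × 100695 = 87202 W
n = 3429 rpm
ω = 2π×3429/60 = 359.1 rad/s
τ = P_out/ω = 87202/359.1 = 243 N·m

243 N·m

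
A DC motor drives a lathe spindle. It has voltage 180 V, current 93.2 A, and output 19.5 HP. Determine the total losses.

2230 W

P_in = V·I = 180×93.2 = 16776 W
P_out = 19.5×746 = 14547 W
Losses = P_in − P_out = 16776 − 14547 = 2229 W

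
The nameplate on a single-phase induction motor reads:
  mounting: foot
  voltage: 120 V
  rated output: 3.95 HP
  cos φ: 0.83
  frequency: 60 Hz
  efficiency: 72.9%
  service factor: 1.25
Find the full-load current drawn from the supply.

P_out = 3.95 × 746 = 2947 W
P_in = P_out / η = 2947 / 0.729 = 4043 W
I = P_in / (V·cosφ) = 4043 / (120 × 0.83) = 40.6 A

40.6 A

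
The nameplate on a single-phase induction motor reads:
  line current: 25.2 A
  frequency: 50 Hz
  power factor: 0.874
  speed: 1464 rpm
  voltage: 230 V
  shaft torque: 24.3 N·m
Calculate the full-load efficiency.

ω = 2π × 1464/60 = 153.3 rad/s; P_out = τω = 24.3 × 153.3 = 3725 W
P_in = V·I·cosφ = 230 × 25.2 × 0.874 = 5066 W
η = P_out / P_in = 3725 / 5066 = 0.735 = 73.5%

73.5 %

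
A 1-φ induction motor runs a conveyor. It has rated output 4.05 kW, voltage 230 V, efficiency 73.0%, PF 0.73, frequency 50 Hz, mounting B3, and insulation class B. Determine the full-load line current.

33 A

P_out = 4.05 kW = 4050 W
P_in = P_out / η = 4050 / 0.730 = 5548 W
I = P_in / (V·cosφ) = 5548 / (230 × 0.73) = 33 A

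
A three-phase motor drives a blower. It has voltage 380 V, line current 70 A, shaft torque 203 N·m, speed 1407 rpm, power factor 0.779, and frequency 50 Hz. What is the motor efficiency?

ω = 2π × 1407/60 = 147.3 rad/s; P_out = τω = 203 × 147.3 = 29902 W
P_in = √3·V_L·I_L·cosφ = 1.732 × 380 × 70 × 0.779 = 35889 W
η = P_out / P_in = 29902 / 35889 = 0.833 = 83.3%

83.3 %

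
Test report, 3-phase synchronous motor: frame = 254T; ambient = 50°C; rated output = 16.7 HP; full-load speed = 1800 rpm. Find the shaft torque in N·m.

P_out = 16.7 × 746 = 12458 W
ω = 2π × 1800/60 = 188.5 rad/s
τ = P_out/ω = 12458/188.5 = 66.1 N·m

66.1 N·m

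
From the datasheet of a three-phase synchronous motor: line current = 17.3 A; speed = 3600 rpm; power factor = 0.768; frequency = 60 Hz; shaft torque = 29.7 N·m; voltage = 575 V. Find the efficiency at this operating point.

84.6 %

ω = 2π × 3600/60 = 377 rad/s; P_out = τω = 29.7 × 377 = 11197 W
P_in = √3·V_L·I_L·cosφ = 1.732 × 575 × 17.3 × 0.768 = 13232 W
η = P_out / P_in = 11197 / 13232 = 0.846 = 84.6%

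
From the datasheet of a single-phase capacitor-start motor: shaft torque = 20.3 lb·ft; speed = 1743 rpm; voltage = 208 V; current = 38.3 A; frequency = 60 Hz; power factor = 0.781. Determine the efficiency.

80.7 %

τ = 20.3 lb·ft × 1.356 = 27.53 N·m
ω = 2π × 1743/60 = 182.5 rad/s; P_out = τω = 27.53 × 182.5 = 5024 W
P_in = V·I·cosφ = 208 × 38.3 × 0.781 = 6222 W
η = P_out / P_in = 5024 / 6222 = 0.807 = 80.7%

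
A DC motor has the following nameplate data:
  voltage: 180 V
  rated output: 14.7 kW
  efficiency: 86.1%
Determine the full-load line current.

94.9 A

P_out = 14.7 kW = 14700 W
P_in = P_out / η = 14700 / 0.861 = 17073 W
I = P_in / V = 17073 / 180 = 94.9 A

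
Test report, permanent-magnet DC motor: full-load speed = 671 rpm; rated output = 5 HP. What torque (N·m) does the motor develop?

P_out = 5 × 746 = 3730 W
ω = 2π × 671/60 = 70.27 rad/s
τ = P_out/ω = 3730/70.27 = 53.1 N·m

53.1 N·m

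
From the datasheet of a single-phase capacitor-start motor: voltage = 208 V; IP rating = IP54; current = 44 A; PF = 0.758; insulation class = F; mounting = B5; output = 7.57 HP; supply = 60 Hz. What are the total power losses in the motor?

P_in = V·I·cosφ = 208×44×0.758 = 6937 W
P_out = 7.57×746 = 5647 W
Losses = P_in − P_out = 6937 − 5647 = 1290 W

1290 W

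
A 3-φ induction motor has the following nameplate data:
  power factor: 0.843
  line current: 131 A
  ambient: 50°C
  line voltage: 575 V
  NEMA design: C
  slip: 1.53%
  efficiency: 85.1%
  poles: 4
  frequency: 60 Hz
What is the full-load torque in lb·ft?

P_in = √3·V·I·cosφ = 1.732 × 575 × 131 × 0.843 = 109980 W
P_out = η·P_in = 0.851 × 109980 = 93593 W
n_s = 120×60/4 = 1800 rpm; n = 1800×(1−0.0153) = 1772 rpm
ω = 2π×1772/60 = 185.6 rad/s
τ = P_out/ω = 93593/185.6 = 504.3 N·m
In lb·ft: 504.3/1.356 = 372 lb·ft

372 lb·ft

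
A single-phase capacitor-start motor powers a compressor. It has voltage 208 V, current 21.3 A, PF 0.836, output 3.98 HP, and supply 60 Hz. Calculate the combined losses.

735 W

P_in = V·I·cosφ = 208×21.3×0.836 = 3704 W
P_out = 3.98×746 = 2969 W
Losses = P_in − P_out = 3704 − 2969 = 735 W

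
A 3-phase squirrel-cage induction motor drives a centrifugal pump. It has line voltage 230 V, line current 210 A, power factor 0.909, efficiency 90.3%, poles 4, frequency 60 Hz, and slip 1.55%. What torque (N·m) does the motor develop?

370 N·m

P_in = √3·V·I·cosφ = 1.732 × 230 × 210 × 0.909 = 76043 W
P_out = η·P_in = 0.903 × 76043 = 68667 W
n_s = 120×60/4 = 1800 rpm; n = 1800×(1−0.0155) = 1772 rpm
ω = 2π×1772/60 = 185.6 rad/s
τ = P_out/ω = 68667/185.6 = 370 N·m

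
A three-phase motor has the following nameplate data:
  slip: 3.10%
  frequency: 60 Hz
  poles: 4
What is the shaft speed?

1744 rpm

n_s = 120f/p = 120×60/4 = 1800 rpm
n = n_s(1 − s) = 1800 × (1 − 0.031) = 1744 rpm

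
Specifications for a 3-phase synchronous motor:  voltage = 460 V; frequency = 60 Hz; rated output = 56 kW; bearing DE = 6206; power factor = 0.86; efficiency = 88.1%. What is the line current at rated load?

P_out = 56 kW = 56000 W
P_in = P_out / η = 56000 / 0.881 = 63564 W
I_L = P_in / (√3·V_L·cosφ) = 63564 / (1.732 × 460 × 0.86) = 92.8 A

92.8 A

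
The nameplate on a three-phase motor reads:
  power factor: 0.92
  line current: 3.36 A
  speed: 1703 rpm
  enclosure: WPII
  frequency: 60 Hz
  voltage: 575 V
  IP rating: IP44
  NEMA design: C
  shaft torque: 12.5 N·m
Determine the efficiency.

ω = 2π × 1703/60 = 178.3 rad/s; P_out = τω = 12.5 × 178.3 = 2229 W
P_in = √3·V_L·I_L·cosφ = 1.732 × 575 × 3.36 × 0.92 = 3079 W
η = P_out / P_in = 2229 / 3079 = 0.724 = 72.4%

72.4 %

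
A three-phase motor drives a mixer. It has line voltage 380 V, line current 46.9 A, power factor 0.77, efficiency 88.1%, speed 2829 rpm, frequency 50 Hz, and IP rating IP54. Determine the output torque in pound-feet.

52.1 lb·ft

P_in = √3·V·I·cosφ = 1.732 × 380 × 46.9 × 0.77 = 23768 W
P_out = η·P_in = 0.881 × 23768 = 20940 W
n = 2829 rpm
ω = 2π×2829/60 = 296.3 rad/s
τ = P_out/ω = 20940/296.3 = 70.67 N·m
In lb·ft: 70.67/1.356 = 52.1 lb·ft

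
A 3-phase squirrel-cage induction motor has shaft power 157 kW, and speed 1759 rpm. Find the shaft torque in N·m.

852 N·m

ω = 2π × 1759/60 = 184.2 rad/s
τ = P/ω = 157000/184.2 = 852 N·m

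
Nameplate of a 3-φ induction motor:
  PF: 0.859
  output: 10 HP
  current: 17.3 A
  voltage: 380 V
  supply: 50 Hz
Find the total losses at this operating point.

2320 W

P_in = √3·V·I·cosφ = 1.732×380×17.3×0.859 = 9781 W
P_out = 10×746 = 7460 W
Losses = P_in − P_out = 9781 − 7460 = 2321 W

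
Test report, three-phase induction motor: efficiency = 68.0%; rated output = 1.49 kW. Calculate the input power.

2.19 kW

P_out = 1490 W
P_in = P_out/η = 1490/0.68 = 2191 W = 2.19 kW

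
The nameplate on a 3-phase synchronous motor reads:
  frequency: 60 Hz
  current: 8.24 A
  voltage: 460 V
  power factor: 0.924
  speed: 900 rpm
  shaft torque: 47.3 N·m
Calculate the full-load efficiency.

73.5 %

ω = 2π × 900/60 = 94.25 rad/s; P_out = τω = 47.3 × 94.25 = 4458 W
P_in = √3·V_L·I_L·cosφ = 1.732 × 460 × 8.24 × 0.924 = 6066 W
η = P_out / P_in = 4458 / 6066 = 0.735 = 73.5%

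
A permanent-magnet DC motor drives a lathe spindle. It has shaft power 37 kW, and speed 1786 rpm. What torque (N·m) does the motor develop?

198 N·m

ω = 2π × 1786/60 = 187 rad/s
τ = P/ω = 37000/187 = 198 N·m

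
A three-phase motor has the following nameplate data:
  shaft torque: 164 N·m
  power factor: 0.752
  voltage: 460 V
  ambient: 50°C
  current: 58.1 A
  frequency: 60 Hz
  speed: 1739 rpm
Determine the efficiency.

ω = 2π × 1739/60 = 182.1 rad/s; P_out = τω = 164 × 182.1 = 29864 W
P_in = √3·V_L·I_L·cosφ = 1.732 × 460 × 58.1 × 0.752 = 34810 W
η = P_out / P_in = 29864 / 34810 = 0.858 = 85.8%

85.8 %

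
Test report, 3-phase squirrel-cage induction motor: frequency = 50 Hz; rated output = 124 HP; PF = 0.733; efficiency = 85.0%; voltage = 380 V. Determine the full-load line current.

P_out = 124 × 746 = 92504 W
P_in = P_out / η = 92504 / 0.850 = 108828 W
I_L = P_in / (√3·V_L·cosφ) = 108828 / (1.732 × 380 × 0.733) = 226 A

226 A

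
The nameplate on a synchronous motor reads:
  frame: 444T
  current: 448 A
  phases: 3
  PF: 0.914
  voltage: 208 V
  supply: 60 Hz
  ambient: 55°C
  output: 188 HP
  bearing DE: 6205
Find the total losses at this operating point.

7270 W

P_in = √3·V·I·cosφ = 1.732×208×448×0.914 = 147515 W
P_out = 188×746 = 140248 W
Losses = P_in − P_out = 147515 − 140248 = 7267 W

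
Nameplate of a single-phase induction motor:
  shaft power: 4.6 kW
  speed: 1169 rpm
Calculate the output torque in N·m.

ω = 2π × 1169/60 = 122.4 rad/s
τ = P/ω = 4600/122.4 = 37.6 N·m

37.6 N·m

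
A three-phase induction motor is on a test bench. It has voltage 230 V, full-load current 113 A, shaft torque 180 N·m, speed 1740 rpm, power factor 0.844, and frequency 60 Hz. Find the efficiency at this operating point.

86.3 %

ω = 2π × 1740/60 = 182.2 rad/s; P_out = τω = 180 × 182.2 = 32796 W
P_in = √3·V_L·I_L·cosφ = 1.732 × 230 × 113 × 0.844 = 37992 W
η = P_out / P_in = 32796 / 37992 = 0.863 = 86.3%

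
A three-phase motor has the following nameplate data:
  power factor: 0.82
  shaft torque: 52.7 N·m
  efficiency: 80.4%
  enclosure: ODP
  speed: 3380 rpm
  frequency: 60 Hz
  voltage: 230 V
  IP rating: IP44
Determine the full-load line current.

71 A

ω = 2π×3380/60 = 354 rad/s; P_out = τω = 52.7 × 354 = 18656 W
P_in = P_out / η = 18656 / 0.804 = 23204 W
I_L = P_in / (√3·V_L·cosφ) = 23204 / (1.732 × 230 × 0.82) = 71 A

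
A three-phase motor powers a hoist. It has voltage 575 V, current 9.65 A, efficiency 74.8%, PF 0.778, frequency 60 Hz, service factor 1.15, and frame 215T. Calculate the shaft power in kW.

P_in = √3·V·I·cosφ = 1.732 × 575 × 9.65 × 0.778 = 7477 W
P_out = η·P_in = 0.748 × 7477 = 5593 W

5.59 kW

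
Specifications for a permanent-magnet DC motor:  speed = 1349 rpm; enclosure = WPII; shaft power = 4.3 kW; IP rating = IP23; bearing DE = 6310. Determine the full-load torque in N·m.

ω = 2π × 1349/60 = 141.3 rad/s
τ = P/ω = 4300/141.3 = 30.4 N·m

30.4 N·m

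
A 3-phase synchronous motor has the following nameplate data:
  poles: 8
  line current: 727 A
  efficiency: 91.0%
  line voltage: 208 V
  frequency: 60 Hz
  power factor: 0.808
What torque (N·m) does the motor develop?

2040 N·m

P_in = √3·V·I·cosφ = 1.732 × 208 × 727 × 0.808 = 211620 W
P_out = η·P_in = 0.91 × 211620 = 192574 W
n = n_s = 120×60/8 = 900 rpm (synchronous)
ω = 2π×900/60 = 94.25 rad/s
τ = P_out/ω = 192574/94.25 = 2040 N·m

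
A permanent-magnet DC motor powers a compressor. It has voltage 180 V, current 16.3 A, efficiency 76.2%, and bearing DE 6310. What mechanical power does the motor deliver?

2.24 kW

P_in = V·I = 180 × 16.3 = 2934 W
P_out = η·P_in = 0.762 × 2934 = 2236 W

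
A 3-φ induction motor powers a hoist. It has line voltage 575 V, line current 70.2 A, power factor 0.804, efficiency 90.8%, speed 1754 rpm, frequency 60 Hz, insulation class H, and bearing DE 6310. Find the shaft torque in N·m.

P_in = √3·V·I·cosφ = 1.732 × 575 × 70.2 × 0.804 = 56209 W
P_out = η·P_in = 0.908 × 56209 = 51038 W
n = 1754 rpm
ω = 2π×1754/60 = 183.7 rad/s
τ = P_out/ω = 51038/183.7 = 278 N·m

278 N·m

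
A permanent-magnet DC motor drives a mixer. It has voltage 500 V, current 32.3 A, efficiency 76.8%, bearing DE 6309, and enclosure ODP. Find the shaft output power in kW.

12.4 kW

P_in = V·I = 500 × 32.3 = 16150 W
P_out = η·P_in = 0.768 × 16150 = 12403 W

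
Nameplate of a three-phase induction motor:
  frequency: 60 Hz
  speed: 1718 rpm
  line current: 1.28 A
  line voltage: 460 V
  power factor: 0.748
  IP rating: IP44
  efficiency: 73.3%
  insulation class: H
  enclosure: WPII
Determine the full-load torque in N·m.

P_in = √3·V·I·cosφ = 1.732 × 460 × 1.28 × 0.748 = 763 W
P_out = η·P_in = 0.733 × 763 = 559 W
n = 1718 rpm
ω = 2π×1718/60 = 179.9 rad/s
τ = P_out/ω = 559/179.9 = 3.11 N·m

3.11 N·m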